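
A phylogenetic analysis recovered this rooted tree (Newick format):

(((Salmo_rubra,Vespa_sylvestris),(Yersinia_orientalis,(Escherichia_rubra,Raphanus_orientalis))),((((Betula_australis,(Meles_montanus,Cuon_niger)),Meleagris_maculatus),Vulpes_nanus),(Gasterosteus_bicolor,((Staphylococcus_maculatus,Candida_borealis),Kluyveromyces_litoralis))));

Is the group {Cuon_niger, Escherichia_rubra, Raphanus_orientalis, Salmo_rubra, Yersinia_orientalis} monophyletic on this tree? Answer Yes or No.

The MRCA of the listed taxa is the root, so the smallest clade containing them is the whole tree.
That clade also contains Betula_australis, Candida_borealis, Gasterosteus_bicolor, Kluyveromyces_litoralis, Meleagris_maculatus, Meles_montanus, Staphylococcus_maculatus, Vespa_sylvestris, Vulpes_nanus, which are not in the proposed group, so the group is not monophyletic.

No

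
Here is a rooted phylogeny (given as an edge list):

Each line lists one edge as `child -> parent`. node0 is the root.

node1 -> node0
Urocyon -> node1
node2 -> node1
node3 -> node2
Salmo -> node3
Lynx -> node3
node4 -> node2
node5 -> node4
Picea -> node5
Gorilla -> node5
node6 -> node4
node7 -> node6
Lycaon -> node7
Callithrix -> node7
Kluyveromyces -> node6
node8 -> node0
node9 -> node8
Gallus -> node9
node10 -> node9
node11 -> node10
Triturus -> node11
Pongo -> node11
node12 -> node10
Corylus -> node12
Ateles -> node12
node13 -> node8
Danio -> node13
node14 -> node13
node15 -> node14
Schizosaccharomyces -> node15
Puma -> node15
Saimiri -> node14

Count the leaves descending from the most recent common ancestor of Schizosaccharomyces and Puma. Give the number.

2

The MRCA of Schizosaccharomyces and Puma is the node subtending (Schizosaccharomyces,Puma).
That clade contains 2 terminal taxa: Puma, Schizosaccharomyces.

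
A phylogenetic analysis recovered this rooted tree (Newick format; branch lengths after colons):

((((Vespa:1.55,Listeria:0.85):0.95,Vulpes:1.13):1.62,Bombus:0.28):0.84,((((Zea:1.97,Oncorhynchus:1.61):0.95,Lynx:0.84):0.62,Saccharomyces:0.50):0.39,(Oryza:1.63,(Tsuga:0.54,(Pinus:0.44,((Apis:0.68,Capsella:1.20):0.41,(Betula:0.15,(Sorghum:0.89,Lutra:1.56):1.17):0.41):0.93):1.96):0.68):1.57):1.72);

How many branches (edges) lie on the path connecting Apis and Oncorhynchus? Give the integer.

10

The MRCA of Apis and Oncorhynchus is the node subtending ((((Zea,Oncorhynchus),Lynx),Saccharomyces),(Oryza,(Tsuga,(Pinus,((Apis,Capsella),(Betula,(Sorghum,Lutra))))))).
From Apis up to that node: 6 branches. From Oncorhynchus up to the same node: 4 branches. Total: 6 + 4 = 10.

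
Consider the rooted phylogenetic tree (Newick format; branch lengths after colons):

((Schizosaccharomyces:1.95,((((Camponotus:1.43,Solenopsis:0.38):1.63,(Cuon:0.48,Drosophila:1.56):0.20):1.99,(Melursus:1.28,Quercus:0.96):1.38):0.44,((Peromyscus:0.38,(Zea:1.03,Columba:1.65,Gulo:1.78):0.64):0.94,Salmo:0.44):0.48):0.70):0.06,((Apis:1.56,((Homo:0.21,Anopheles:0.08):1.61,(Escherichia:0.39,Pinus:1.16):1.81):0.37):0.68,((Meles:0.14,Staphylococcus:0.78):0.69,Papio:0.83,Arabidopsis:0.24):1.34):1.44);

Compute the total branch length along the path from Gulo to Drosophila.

The path runs Gulo → … → MRCA → … → Drosophila; the MRCA is the node subtending ((((Camponotus,Solenopsis),(Cuon,Drosophila)),(Melursus,Quercus)),((Peromyscus,(Zea,Columba,Gulo)),Salmo)).
Branch lengths along that path: 1.78 + 0.64 + 0.94 + 0.48 + 0.44 + 1.99 + 0.20 + 1.56 = 8.03.

8.03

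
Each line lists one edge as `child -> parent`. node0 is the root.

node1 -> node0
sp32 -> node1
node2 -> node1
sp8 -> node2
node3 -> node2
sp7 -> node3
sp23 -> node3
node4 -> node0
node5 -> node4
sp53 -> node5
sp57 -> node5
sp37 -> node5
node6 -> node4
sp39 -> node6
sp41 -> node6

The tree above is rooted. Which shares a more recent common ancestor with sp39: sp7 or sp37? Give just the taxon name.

sp37

The MRCA of sp39 and sp37 subtends ((sp53,sp57,sp37),(sp39,sp41)) (5 taxa).
The MRCA of sp39 and sp7 is the root, subtending the entire tree (9 taxa).
The first is nested inside the second, so sp39 shares a more recent common ancestor with sp37.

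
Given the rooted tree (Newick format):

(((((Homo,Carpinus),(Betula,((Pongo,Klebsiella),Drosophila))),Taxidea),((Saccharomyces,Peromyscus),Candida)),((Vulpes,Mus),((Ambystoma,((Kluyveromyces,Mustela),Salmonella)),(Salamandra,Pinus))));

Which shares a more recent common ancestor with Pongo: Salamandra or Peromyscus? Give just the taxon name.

Peromyscus

The MRCA of Pongo and Peromyscus subtends ((((Homo,Carpinus),(Betula,((Pongo,Klebsiella),Drosophila))),Taxidea),((Saccharomyces,Peromyscus),Candida)) (10 taxa).
The MRCA of Pongo and Salamandra is the root, subtending the entire tree (18 taxa).
The first is nested inside the second, so Pongo shares a more recent common ancestor with Peromyscus.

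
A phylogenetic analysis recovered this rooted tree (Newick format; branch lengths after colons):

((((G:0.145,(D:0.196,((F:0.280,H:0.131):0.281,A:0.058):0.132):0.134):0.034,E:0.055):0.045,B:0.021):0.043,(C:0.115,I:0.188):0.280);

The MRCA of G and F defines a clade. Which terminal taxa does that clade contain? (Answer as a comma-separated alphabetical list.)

A, D, F, G, H

Tracing G: it sits inside (G,(D,((F,H),A))).
Tracing F: it sits inside (F,H).
The smallest clade enclosing both is (G,(D,((F,H),A))); the answer is its 5 terminal taxa in alphabetical order.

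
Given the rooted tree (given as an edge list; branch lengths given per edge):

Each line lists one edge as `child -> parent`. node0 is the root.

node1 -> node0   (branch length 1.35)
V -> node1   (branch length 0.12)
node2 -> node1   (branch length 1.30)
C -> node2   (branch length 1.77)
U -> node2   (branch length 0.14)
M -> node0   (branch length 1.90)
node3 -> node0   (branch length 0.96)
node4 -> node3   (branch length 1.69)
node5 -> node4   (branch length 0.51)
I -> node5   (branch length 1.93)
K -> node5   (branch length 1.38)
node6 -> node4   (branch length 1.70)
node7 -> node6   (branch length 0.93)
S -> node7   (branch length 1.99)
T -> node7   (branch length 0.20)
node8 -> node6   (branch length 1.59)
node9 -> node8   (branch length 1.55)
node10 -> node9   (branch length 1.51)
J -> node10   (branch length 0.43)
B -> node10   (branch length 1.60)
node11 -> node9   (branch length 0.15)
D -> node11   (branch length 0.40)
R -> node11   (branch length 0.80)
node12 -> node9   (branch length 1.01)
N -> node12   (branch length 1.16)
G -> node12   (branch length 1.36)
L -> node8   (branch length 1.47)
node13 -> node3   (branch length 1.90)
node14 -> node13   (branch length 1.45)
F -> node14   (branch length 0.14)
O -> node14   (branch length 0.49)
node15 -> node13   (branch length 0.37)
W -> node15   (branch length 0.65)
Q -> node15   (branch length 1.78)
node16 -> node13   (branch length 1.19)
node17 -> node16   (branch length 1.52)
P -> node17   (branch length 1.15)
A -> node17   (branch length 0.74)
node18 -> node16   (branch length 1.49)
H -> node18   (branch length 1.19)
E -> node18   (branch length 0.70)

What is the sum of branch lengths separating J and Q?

12.52

The path runs J → … → MRCA → … → Q; the MRCA is the node subtending (((I,K),((S,T),(((J,B),(D,R),(N,G)),L))),((F,O),(W,Q),((P,A),(H,E)))).
Branch lengths along that path: 0.43 + 1.51 + 1.55 + 1.59 + 1.70 + 1.69 + 1.90 + 0.37 + 1.78 = 12.52.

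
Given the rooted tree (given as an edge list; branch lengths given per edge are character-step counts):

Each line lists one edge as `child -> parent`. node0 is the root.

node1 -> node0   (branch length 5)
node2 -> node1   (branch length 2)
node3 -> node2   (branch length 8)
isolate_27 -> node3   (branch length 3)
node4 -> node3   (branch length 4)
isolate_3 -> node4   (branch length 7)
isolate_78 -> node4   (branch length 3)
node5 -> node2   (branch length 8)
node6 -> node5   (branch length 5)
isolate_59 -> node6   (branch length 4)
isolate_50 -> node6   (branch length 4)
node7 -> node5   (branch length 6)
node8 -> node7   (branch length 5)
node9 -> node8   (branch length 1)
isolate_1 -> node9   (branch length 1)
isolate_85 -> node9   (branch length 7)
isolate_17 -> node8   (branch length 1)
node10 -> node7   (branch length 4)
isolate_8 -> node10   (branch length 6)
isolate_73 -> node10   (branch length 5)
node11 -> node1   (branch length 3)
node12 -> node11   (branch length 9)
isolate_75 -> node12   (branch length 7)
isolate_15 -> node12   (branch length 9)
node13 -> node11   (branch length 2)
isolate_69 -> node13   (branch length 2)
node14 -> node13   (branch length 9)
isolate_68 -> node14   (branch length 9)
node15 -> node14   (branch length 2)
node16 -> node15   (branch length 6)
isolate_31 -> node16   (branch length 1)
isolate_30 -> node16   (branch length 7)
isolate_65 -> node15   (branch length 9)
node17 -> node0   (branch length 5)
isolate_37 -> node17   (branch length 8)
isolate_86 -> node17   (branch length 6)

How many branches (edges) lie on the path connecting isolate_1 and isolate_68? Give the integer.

The MRCA of isolate_1 and isolate_68 is the node subtending (((isolate_27,(isolate_3,isolate_78)),((isolate_59,isolate_50),(((isolate_1,isolate_85),isolate_17),(isolate_8,isolate_73)))),((isolate_75,isolate_15),(isolate_69,(isolate_68,((isolate_31,isolate_30),isolate_65))))).
From isolate_1 up to that node: 6 branches. From isolate_68 up to the same node: 4 branches. Total: 6 + 4 = 10.

10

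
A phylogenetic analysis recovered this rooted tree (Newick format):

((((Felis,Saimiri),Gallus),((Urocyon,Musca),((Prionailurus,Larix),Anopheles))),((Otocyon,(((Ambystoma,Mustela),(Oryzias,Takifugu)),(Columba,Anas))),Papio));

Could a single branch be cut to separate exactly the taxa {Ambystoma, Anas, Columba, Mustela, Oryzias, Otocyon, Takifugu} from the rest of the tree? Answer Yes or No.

Yes

The most recent common ancestor of these taxa subtends (Otocyon,(((Ambystoma,Mustela),(Oryzias,Takifugu)),(Columba,Anas))).
That clade has exactly 7 tips — every listed taxon and nothing else — so the group is monophyletic.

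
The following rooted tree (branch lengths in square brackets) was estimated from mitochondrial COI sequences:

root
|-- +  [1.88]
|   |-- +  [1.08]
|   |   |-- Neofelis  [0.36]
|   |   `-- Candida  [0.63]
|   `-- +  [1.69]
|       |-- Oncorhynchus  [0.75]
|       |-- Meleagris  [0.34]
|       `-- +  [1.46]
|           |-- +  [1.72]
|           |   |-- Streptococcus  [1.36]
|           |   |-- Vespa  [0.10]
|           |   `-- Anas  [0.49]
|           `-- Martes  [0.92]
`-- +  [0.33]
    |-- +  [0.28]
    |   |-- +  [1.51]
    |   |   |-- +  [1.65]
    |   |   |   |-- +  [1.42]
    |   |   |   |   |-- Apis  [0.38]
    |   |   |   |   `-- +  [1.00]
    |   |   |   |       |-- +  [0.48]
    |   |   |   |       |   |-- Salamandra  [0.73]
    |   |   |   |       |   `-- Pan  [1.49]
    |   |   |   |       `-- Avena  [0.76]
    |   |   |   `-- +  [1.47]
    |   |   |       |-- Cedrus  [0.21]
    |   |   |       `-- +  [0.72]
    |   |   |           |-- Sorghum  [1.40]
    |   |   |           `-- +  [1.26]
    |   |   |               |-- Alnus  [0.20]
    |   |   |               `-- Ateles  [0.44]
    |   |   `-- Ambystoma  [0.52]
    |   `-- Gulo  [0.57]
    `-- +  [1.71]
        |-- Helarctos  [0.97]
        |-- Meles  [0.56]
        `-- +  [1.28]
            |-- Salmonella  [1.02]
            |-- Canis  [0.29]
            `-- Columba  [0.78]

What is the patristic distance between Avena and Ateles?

The path runs Avena → … → MRCA → … → Ateles; the MRCA is the node subtending ((Apis,((Salamandra,Pan),Avena)),(Cedrus,(Sorghum,(Alnus,Ateles)))).
Branch lengths along that path: 0.76 + 1.00 + 1.42 + 1.47 + 0.72 + 1.26 + 0.44 = 7.07.

7.07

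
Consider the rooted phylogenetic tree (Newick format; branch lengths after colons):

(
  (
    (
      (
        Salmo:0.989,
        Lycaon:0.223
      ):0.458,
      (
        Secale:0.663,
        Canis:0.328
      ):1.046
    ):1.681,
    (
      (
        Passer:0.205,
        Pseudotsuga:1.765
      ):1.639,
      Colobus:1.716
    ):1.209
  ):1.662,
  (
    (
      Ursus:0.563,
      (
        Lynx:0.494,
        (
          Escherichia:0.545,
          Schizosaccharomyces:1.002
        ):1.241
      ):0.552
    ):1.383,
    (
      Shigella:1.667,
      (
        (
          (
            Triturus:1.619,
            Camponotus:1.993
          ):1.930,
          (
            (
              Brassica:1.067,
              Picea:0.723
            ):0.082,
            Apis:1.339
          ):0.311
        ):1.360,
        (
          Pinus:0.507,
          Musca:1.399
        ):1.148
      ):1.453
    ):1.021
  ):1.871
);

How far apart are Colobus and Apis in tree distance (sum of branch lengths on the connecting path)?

11.942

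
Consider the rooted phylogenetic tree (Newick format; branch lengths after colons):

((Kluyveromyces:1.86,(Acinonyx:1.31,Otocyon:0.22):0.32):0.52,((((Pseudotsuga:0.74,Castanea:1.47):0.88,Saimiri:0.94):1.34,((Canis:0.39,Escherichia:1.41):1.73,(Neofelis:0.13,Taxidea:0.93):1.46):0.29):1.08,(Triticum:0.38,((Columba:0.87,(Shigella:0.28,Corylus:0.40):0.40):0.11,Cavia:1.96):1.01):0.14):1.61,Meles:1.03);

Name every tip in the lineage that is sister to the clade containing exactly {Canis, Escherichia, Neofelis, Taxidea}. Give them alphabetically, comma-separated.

Castanea, Pseudotsuga, Saimiri

The clade containing exactly {Canis, Escherichia, Neofelis, Taxidea} attaches to the tree at the node subtending (((Pseudotsuga,Castanea),Saimiri),((Canis,Escherichia),(Neofelis,Taxidea))).
The other lineage descending from that same node — the sister group — is ((Pseudotsuga,Castanea),Saimiri); its 3 tips in alphabetical order are the answer.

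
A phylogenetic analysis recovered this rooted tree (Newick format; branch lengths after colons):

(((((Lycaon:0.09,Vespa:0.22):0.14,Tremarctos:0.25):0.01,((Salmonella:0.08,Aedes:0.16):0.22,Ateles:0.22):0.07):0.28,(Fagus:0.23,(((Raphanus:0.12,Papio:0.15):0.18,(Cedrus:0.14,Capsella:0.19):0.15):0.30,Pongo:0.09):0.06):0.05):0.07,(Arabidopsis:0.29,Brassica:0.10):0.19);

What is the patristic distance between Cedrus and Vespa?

The path runs Cedrus → … → MRCA → … → Vespa; the MRCA is the node subtending ((((Lycaon,Vespa),Tremarctos),((Salmonella,Aedes),Ateles)),(Fagus,(((Raphanus,Papio),(Cedrus,Capsella)),Pongo))).
Branch lengths along that path: 0.14 + 0.15 + 0.30 + 0.06 + 0.05 + 0.28 + 0.01 + 0.14 + 0.22 = 1.35.

1.35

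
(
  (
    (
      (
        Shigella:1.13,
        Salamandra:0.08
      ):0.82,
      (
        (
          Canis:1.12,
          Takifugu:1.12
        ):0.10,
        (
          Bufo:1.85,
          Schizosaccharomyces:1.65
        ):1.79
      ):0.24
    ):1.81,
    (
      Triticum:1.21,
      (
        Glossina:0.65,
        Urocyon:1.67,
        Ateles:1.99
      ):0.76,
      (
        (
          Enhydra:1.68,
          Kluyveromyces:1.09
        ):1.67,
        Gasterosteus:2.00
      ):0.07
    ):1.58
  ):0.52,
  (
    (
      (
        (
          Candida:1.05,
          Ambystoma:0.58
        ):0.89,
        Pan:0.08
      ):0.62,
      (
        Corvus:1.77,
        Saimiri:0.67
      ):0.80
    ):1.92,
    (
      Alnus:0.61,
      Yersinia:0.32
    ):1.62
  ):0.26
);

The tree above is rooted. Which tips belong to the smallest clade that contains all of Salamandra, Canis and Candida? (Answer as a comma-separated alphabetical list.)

Alnus, Ambystoma, Ateles, Bufo, Candida, Canis, Corvus, Enhydra, Gasterosteus, Glossina, Kluyveromyces, Pan, Saimiri, Salamandra, Schizosaccharomyces, Shigella, Takifugu, Triticum, Urocyon, Yersinia

Tracing Salamandra: it sits inside (Shigella,Salamandra).
Tracing Canis: it sits inside (Canis,Takifugu).
Tracing Candida: it sits inside (Candida,Ambystoma).
The smallest clade enclosing all 3 is the whole tree (their MRCA is the root), so the answer is all 20 tips in alphabetical order.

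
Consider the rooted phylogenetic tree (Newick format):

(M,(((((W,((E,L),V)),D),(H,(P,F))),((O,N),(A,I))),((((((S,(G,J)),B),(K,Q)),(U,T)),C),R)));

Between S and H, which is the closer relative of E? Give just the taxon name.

The MRCA of E and H subtends (((W,((E,L),V)),D),(H,(P,F))) (8 taxa).
The MRCA of E and S subtends (((((W,((E,L),V)),D),(H,(P,F))),((O,N),(A,I))),((((((S,(G,J)),B),(K,Q)),(U,T)),C),R)) (22 taxa).
The first is nested inside the second, so E shares a more recent common ancestor with H.

H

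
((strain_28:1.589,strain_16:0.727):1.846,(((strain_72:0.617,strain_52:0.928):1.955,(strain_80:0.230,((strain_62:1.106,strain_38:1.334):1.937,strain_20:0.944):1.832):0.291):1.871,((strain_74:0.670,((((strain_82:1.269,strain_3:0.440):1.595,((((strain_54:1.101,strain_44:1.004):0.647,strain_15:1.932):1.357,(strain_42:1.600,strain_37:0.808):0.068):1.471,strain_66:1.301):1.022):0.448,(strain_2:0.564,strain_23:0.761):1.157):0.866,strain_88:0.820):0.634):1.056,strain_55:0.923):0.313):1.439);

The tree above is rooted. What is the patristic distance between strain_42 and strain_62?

The path runs strain_42 → … → MRCA → … → strain_62; the MRCA is the node subtending (((strain_72,strain_52),(strain_80,((strain_62,strain_38),strain_20))),((strain_74,((((strain_82,strain_3),((((strain_54,strain_44),strain_15),(strain_42,strain_37)),strain_66)),(strain_2,strain_23)),strain_88)),strain_55)).
Branch lengths along that path: 1.600 + 0.068 + 1.471 + 1.022 + 0.448 + 0.866 + 0.634 + 1.056 + 0.313 + 1.871 + 0.291 + 1.832 + 1.937 + 1.106 = 14.515.

14.515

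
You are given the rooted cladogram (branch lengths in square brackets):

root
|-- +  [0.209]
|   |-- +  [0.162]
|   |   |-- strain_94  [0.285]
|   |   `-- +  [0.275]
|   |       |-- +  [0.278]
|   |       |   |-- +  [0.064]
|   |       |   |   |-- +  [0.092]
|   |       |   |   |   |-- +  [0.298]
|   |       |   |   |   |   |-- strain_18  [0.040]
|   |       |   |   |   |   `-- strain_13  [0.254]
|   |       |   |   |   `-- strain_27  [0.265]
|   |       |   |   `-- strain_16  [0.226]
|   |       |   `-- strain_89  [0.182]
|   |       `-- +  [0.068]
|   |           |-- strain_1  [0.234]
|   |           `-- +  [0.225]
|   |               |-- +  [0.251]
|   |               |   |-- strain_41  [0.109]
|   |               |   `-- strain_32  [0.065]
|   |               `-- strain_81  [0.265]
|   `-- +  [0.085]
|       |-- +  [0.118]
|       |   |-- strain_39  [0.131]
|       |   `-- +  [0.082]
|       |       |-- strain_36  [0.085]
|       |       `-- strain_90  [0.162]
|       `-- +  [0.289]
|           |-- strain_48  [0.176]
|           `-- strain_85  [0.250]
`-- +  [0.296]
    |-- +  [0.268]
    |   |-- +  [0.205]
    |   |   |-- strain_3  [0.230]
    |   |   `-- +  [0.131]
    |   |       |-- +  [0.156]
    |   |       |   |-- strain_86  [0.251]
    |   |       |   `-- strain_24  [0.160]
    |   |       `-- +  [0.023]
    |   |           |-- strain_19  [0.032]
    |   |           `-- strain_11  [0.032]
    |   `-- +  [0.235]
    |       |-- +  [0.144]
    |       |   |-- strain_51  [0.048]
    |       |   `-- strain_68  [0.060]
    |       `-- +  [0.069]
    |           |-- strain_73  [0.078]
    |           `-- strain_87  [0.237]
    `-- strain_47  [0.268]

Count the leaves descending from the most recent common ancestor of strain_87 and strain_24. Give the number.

The MRCA of strain_87 and strain_24 is the node subtending ((strain_3,((strain_86,strain_24),(strain_19,strain_11))),((strain_51,strain_68),(strain_73,strain_87))).
That clade contains 9 terminal taxa: strain_11, strain_19, strain_24, strain_3, strain_51, strain_68, strain_73, strain_86, strain_87.

9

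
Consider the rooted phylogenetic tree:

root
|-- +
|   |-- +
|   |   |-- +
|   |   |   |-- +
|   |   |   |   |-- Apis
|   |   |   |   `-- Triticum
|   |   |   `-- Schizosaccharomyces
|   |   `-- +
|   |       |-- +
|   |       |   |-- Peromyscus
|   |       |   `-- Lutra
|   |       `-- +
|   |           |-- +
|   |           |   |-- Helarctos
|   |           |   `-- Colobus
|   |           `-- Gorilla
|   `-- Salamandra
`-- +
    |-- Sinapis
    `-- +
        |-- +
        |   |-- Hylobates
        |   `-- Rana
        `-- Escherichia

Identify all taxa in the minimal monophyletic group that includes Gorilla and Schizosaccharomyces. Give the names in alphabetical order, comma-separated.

Apis, Colobus, Gorilla, Helarctos, Lutra, Peromyscus, Schizosaccharomyces, Triticum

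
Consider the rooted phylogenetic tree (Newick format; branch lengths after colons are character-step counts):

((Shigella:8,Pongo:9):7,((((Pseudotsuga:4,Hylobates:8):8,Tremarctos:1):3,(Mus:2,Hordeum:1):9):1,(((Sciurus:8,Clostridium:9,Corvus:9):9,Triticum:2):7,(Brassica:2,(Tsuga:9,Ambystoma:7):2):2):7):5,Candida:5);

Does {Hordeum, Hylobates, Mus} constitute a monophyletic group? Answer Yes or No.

No

The MRCA of the listed taxa subtends (((Pseudotsuga,Hylobates),Tremarctos),(Mus,Hordeum)).
That clade also contains Pseudotsuga, Tremarctos, which are not in the proposed group, so the group is not monophyletic.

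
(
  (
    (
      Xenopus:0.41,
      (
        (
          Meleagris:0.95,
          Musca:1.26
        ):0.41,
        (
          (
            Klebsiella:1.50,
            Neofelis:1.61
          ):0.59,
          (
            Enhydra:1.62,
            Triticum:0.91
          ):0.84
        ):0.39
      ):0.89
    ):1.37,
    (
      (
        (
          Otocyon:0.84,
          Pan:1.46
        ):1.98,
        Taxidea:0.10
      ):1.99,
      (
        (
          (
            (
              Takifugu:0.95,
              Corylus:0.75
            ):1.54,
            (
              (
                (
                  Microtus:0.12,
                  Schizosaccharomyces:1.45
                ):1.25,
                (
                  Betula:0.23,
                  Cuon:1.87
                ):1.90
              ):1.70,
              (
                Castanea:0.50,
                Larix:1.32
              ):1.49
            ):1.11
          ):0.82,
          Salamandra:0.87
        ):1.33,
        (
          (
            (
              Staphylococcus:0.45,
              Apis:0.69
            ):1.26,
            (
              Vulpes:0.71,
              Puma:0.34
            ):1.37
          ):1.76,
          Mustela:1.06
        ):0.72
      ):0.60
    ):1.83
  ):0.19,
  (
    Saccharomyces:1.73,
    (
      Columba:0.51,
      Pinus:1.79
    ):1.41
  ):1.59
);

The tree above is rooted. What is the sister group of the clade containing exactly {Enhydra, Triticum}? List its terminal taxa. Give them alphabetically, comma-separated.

The clade containing exactly {Enhydra, Triticum} attaches to the tree at the node subtending ((Klebsiella,Neofelis),(Enhydra,Triticum)).
The other lineage descending from that same node — the sister group — is (Klebsiella,Neofelis); its 2 tips in alphabetical order are the answer.

Klebsiella, Neofelis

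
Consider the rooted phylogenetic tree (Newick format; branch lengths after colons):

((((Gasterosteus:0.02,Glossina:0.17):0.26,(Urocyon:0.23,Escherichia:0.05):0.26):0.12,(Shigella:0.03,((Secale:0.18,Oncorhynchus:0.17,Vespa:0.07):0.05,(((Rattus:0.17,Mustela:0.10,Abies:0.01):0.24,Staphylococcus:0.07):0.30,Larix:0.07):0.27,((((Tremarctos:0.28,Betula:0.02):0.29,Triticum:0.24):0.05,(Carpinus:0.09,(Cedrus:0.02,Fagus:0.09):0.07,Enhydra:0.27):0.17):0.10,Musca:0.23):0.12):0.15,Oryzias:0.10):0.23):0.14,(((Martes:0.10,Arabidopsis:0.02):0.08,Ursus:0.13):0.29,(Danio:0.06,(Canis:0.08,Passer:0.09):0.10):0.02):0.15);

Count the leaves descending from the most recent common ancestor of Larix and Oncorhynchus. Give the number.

16

The MRCA of Larix and Oncorhynchus is the node subtending ((Secale,Oncorhynchus,Vespa),(((Rattus,Mustela,Abies),Staphylococcus),Larix),((((Tremarctos,Betula),Triticum),(Carpinus,(Cedrus,Fagus),Enhydra)),Musca)).
That clade contains 16 terminal taxa: Abies, Betula, Carpinus, Cedrus, Enhydra, Fagus, Larix, Musca, Mustela, Oncorhynchus, Rattus, Secale, Staphylococcus, Tremarctos, Triticum, Vespa.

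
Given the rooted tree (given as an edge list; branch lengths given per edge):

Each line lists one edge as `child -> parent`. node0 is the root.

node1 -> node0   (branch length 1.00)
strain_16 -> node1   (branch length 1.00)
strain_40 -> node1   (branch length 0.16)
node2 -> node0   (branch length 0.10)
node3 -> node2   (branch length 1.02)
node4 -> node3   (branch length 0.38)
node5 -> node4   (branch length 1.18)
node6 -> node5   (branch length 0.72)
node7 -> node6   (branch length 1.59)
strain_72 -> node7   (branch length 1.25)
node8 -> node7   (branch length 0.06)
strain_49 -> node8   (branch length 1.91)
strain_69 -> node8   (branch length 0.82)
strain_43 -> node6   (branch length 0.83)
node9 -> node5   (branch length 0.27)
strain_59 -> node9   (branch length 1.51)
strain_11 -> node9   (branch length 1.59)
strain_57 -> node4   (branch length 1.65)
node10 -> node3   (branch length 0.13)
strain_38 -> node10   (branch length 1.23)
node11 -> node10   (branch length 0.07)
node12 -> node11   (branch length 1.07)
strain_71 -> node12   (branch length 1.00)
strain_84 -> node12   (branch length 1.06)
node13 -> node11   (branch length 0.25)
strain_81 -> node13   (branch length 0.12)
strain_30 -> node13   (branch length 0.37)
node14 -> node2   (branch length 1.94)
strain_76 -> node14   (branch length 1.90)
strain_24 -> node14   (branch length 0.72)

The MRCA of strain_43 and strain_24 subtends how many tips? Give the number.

The MRCA of strain_43 and strain_24 is the node subtending ((((((strain_72,(strain_49,strain_69)),strain_43),(strain_59,strain_11)),strain_57),(strain_38,((strain_71,strain_84),(strain_81,strain_30)))),(strain_76,strain_24)).
That clade contains 14 terminal taxa: strain_11, strain_24, strain_30, strain_38, strain_43, strain_49, strain_57, strain_59, strain_69, strain_71, strain_72, strain_76, strain_81, strain_84.

14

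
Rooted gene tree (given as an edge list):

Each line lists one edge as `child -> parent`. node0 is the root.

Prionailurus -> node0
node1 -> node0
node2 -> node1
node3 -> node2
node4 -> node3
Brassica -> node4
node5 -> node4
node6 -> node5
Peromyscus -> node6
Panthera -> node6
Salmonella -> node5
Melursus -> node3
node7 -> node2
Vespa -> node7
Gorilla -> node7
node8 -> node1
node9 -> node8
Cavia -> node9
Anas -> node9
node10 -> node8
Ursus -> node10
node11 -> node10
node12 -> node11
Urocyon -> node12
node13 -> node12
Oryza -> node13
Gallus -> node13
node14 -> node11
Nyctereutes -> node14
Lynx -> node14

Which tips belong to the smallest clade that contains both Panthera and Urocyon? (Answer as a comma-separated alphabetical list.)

Anas, Brassica, Cavia, Gallus, Gorilla, Lynx, Melursus, Nyctereutes, Oryza, Panthera, Peromyscus, Salmonella, Urocyon, Ursus, Vespa

Tracing Panthera: it sits inside (Peromyscus,Panthera).
Tracing Urocyon: it sits inside (Urocyon,(Oryza,Gallus)).
The smallest clade enclosing both is ((((Brassica,((Peromyscus,Panthera),Salmonella)),Melursus),(Vespa,Gorilla)),((Cavia,Anas),(Ursus,((Urocyon,(Oryza,Gallus)),(Nyctereutes,Lynx))))); the answer is its 15 terminal taxa in alphabetical order.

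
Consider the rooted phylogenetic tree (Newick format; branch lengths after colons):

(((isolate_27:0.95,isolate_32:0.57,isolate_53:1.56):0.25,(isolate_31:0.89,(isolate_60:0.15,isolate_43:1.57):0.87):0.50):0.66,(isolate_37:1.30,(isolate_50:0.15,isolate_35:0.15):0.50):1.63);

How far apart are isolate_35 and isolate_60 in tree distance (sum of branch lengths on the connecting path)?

The path runs isolate_35 → … → MRCA → … → isolate_60; the MRCA is the root of the tree.
Branch lengths along that path: 0.15 + 0.50 + 1.63 + 0.66 + 0.50 + 0.87 + 0.15 = 4.46.

4.46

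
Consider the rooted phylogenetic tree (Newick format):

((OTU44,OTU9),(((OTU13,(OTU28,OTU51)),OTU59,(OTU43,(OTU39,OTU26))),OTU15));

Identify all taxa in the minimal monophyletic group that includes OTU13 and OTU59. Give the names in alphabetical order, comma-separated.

OTU13, OTU26, OTU28, OTU39, OTU43, OTU51, OTU59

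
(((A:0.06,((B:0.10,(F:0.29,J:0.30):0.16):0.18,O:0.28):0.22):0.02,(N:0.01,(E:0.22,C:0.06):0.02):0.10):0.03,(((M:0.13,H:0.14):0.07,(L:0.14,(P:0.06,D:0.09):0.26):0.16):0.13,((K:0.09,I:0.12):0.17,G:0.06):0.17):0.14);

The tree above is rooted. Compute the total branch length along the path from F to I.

1.50

The path runs F → … → MRCA → … → I; the MRCA is the root of the tree.
Branch lengths along that path: 0.29 + 0.16 + 0.18 + 0.22 + 0.02 + 0.03 + 0.14 + 0.17 + 0.17 + 0.12 = 1.50.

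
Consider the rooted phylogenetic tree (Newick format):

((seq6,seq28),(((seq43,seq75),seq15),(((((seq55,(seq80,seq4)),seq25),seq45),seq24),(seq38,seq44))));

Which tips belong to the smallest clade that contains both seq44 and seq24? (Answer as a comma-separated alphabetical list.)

seq24, seq25, seq38, seq4, seq44, seq45, seq55, seq80

Tracing seq44: it sits inside (seq38,seq44).
Tracing seq24: it sits inside ((((seq55,(seq80,seq4)),seq25),seq45),seq24).
The smallest clade enclosing both is (((((seq55,(seq80,seq4)),seq25),seq45),seq24),(seq38,seq44)); the answer is its 8 terminal taxa in alphabetical order.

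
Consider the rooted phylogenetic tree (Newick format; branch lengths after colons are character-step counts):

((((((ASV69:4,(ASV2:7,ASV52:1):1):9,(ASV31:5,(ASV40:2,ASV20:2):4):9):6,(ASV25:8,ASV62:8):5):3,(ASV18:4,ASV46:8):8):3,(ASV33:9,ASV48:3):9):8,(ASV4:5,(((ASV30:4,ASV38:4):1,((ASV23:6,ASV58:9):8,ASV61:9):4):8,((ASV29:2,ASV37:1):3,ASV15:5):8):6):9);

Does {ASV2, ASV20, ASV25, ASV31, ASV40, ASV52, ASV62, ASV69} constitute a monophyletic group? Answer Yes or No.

The most recent common ancestor of these taxa subtends (((ASV69,(ASV2,ASV52)),(ASV31,(ASV40,ASV20))),(ASV25,ASV62)).
That clade has exactly 8 tips — every listed taxon and nothing else — so the group is monophyletic.

Yes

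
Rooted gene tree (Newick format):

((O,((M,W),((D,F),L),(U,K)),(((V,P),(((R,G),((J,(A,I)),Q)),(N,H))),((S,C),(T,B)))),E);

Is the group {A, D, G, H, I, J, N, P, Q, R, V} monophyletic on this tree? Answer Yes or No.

The MRCA of the listed taxa subtends (O,((M,W),((D,F),L),(U,K)),(((V,P),(((R,G),((J,(A,I)),Q)),(N,H))),((S,C),(T,B)))).
That clade also contains B, C, F, K, L, M, O, S, T, U, W, which are not in the proposed group, so the group is not monophyletic.

No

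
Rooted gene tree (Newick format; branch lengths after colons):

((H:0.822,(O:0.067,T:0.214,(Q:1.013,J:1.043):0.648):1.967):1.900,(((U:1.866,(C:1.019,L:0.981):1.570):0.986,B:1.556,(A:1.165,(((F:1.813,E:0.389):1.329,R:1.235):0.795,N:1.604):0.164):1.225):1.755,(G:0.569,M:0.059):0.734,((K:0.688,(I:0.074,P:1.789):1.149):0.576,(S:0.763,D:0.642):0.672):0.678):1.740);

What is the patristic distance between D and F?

9.073

The path runs D → … → MRCA → … → F; the MRCA is the node subtending (((U,(C,L)),B,(A,(((F,E),R),N))),(G,M),((K,(I,P)),(S,D))).
Branch lengths along that path: 0.642 + 0.672 + 0.678 + 1.755 + 1.225 + 0.164 + 0.795 + 1.329 + 1.813 = 9.073.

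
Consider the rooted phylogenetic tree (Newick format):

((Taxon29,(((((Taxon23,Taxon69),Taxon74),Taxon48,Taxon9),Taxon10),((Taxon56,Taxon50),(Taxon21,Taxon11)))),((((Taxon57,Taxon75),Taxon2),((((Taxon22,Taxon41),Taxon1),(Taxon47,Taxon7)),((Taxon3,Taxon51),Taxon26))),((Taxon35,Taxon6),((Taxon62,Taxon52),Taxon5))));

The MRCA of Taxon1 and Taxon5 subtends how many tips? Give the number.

16

The MRCA of Taxon1 and Taxon5 is the node subtending ((((Taxon57,Taxon75),Taxon2),((((Taxon22,Taxon41),Taxon1),(Taxon47,Taxon7)),((Taxon3,Taxon51),Taxon26))),((Taxon35,Taxon6),((Taxon62,Taxon52),Taxon5))).
That clade contains 16 terminal taxa: Taxon1, Taxon2, Taxon22, Taxon26, Taxon3, Taxon35, Taxon41, Taxon47, Taxon5, Taxon51, Taxon52, Taxon57, Taxon6, Taxon62, Taxon7, Taxon75.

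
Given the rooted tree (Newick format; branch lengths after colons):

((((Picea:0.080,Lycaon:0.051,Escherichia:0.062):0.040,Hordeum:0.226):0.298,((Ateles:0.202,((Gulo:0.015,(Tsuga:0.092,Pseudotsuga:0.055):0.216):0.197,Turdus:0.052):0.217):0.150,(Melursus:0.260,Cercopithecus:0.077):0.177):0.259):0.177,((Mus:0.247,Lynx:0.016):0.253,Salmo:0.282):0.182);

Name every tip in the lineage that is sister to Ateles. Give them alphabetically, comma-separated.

Gulo, Pseudotsuga, Tsuga, Turdus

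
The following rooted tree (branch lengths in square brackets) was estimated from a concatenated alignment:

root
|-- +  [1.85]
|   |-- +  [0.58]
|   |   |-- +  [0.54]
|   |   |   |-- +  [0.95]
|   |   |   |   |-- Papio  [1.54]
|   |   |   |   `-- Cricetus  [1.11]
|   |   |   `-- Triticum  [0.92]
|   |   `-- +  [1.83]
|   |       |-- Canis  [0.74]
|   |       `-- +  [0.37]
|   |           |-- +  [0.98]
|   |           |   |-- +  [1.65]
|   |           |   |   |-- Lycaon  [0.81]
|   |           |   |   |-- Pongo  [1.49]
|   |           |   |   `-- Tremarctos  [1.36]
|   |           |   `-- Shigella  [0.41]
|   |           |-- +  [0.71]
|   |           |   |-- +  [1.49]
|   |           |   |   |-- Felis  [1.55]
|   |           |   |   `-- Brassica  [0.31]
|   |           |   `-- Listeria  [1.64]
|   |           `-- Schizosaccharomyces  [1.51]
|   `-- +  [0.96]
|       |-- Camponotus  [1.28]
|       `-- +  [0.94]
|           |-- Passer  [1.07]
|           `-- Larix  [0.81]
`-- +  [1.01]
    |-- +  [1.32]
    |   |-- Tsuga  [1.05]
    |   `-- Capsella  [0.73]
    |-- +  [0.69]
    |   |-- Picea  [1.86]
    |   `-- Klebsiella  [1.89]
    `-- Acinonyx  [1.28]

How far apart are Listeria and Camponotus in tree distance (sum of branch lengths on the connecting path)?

7.37

The path runs Listeria → … → MRCA → … → Camponotus; the MRCA is the node subtending ((((Papio,Cricetus),Triticum),(Canis,(((Lycaon,Pongo,Tremarctos),Shigella),((Felis,Brassica),Listeria),Schizosaccharomyces))),(Camponotus,(Passer,Larix))).
Branch lengths along that path: 1.64 + 0.71 + 0.37 + 1.83 + 0.58 + 0.96 + 1.28 = 7.37.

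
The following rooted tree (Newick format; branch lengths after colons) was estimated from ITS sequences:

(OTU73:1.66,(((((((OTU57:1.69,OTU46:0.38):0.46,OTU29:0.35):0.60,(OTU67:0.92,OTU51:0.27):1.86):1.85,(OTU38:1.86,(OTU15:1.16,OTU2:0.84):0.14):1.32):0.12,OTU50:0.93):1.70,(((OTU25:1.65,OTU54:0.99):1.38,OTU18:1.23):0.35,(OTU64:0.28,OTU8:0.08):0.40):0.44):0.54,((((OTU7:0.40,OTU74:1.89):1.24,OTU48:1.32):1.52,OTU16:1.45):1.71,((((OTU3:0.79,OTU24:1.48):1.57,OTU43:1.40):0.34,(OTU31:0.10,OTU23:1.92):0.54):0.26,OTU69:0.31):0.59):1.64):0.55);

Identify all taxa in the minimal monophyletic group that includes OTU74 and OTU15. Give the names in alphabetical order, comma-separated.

OTU15, OTU16, OTU18, OTU2, OTU23, OTU24, OTU25, OTU29, OTU3, OTU31, OTU38, OTU43, OTU46, OTU48, OTU50, OTU51, OTU54, OTU57, OTU64, OTU67, OTU69, OTU7, OTU74, OTU8

Tracing OTU74: it sits inside (OTU7,OTU74).
Tracing OTU15: it sits inside (OTU15,OTU2).
The smallest clade enclosing both is (((((((OTU57,OTU46),OTU29),(OTU67,OTU51)),(OTU38,(OTU15,OTU2))),OTU50),(((OTU25,OTU54),OTU18),(OTU64,OTU8))),((((OTU7,OTU74),OTU48),OTU16),((((OTU3,OTU24),OTU43),(OTU31,OTU23)),OTU69))); the answer is its 24 terminal taxa in alphabetical order.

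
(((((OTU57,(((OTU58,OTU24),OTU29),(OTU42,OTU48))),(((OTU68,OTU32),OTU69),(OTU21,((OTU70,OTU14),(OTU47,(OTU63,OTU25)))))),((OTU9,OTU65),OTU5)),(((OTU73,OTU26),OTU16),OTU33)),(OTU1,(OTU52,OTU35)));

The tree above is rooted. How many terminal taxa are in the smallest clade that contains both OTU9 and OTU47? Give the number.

18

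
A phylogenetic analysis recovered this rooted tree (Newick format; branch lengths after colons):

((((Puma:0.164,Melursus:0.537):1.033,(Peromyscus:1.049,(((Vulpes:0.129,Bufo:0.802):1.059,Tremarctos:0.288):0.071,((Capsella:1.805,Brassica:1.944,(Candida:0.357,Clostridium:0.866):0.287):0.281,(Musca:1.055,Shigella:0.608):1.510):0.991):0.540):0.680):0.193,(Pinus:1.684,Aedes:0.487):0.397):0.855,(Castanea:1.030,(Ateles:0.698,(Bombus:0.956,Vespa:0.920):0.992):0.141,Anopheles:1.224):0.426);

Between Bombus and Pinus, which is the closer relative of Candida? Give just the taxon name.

Pinus

The MRCA of Candida and Pinus subtends (((Puma,Melursus),(Peromyscus,(((Vulpes,Bufo),Tremarctos),((Capsella,Brassica,(Candida,Clostridium)),(Musca,Shigella))))),(Pinus,Aedes)) (14 taxa).
The MRCA of Candida and Bombus is the root, subtending the entire tree (19 taxa).
The first is nested inside the second, so Candida shares a more recent common ancestor with Pinus.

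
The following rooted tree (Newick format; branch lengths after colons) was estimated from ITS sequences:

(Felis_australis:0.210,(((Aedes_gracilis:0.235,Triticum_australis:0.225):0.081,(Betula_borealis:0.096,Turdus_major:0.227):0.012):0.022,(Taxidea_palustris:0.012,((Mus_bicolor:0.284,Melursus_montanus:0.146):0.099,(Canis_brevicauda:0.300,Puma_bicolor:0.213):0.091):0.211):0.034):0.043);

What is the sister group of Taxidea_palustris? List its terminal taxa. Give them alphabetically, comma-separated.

Taxidea_palustris attaches to the tree at the node subtending (Taxidea_palustris,((Mus_bicolor,Melursus_montanus),(Canis_brevicauda,Puma_bicolor))).
The other lineage descending from that same node — the sister group — is ((Mus_bicolor,Melursus_montanus),(Canis_brevicauda,Puma_bicolor)); its 4 tips in alphabetical order are the answer.

Canis_brevicauda, Melursus_montanus, Mus_bicolor, Puma_bicolor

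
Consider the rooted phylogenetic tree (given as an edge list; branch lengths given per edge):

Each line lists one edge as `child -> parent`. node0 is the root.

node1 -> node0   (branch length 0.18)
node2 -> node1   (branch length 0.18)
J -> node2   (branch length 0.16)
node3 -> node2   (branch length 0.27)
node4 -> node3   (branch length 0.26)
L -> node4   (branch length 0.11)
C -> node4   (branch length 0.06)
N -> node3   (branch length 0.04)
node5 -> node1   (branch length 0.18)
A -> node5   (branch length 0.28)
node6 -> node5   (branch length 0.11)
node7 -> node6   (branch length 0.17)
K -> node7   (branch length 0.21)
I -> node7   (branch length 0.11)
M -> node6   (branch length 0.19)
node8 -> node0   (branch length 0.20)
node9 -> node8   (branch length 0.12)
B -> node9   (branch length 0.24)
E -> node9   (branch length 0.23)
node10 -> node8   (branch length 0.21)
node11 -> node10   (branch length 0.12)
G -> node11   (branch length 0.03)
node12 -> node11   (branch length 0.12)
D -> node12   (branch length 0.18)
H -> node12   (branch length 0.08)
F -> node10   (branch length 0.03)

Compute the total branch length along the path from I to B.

The path runs I → … → MRCA → … → B; the MRCA is the root of the tree.
Branch lengths along that path: 0.11 + 0.17 + 0.11 + 0.18 + 0.18 + 0.20 + 0.12 + 0.24 = 1.31.

1.31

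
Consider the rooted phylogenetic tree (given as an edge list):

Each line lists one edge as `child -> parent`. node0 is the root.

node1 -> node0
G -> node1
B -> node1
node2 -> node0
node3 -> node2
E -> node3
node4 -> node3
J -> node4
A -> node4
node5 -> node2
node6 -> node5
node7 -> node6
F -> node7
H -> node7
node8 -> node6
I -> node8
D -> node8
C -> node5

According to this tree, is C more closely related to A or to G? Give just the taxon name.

A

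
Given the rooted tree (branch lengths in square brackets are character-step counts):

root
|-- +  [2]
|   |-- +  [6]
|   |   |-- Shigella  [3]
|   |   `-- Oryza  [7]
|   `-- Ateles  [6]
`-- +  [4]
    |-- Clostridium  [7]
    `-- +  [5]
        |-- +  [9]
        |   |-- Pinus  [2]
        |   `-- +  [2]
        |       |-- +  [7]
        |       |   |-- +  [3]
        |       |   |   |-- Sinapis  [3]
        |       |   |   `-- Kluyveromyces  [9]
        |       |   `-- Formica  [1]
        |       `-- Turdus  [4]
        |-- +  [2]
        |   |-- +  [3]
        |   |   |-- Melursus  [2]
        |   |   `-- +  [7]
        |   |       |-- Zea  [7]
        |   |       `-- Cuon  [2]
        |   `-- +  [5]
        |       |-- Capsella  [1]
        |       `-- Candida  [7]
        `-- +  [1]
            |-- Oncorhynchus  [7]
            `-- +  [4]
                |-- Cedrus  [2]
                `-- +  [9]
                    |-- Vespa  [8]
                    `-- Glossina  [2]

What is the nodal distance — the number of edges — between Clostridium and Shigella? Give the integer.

5

The MRCA of Clostridium and Shigella is the root of the tree.
From Clostridium up to that node: 2 branches. From Shigella up to the same node: 3 branches. Total: 2 + 3 = 5.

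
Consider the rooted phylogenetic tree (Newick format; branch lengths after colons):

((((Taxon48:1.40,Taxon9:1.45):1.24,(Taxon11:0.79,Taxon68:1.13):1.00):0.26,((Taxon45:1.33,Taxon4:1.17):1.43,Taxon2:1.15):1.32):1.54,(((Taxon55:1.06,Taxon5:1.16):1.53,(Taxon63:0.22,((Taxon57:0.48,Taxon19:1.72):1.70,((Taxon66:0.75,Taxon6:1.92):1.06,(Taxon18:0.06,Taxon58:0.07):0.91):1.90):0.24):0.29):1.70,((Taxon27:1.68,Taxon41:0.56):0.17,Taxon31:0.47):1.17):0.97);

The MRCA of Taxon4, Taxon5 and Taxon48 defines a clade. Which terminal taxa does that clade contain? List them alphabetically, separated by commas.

Taxon11, Taxon18, Taxon19, Taxon2, Taxon27, Taxon31, Taxon4, Taxon41, Taxon45, Taxon48, Taxon5, Taxon55, Taxon57, Taxon58, Taxon6, Taxon63, Taxon66, Taxon68, Taxon9

Tracing Taxon4: it sits inside (Taxon45,Taxon4).
Tracing Taxon5: it sits inside (Taxon55,Taxon5).
Tracing Taxon48: it sits inside (Taxon48,Taxon9).
The smallest clade enclosing all 3 is the whole tree (their MRCA is the root), so the answer is all 19 tips in alphabetical order.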